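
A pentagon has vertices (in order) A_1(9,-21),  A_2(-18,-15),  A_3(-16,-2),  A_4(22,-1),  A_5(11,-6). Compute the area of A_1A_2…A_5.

Apply Gauss's area formula: 2A = Σ (x_i·y_{i+1} − x_{i+1}·y_i), indices taken mod 5.
A_1→A_2: (9)(-15) − (-18)(-21) = -513
A_2→A_3: (-18)(-2) − (-16)(-15) = -204
A_3→A_4: (-16)(-1) − (22)(-2) = 60
A_4→A_5: (22)(-6) − (11)(-1) = -121
A_5→A_1: (11)(-21) − (9)(-6) = -177
Σ = -955
Area = |Σ|/2 = 477.5.

477.5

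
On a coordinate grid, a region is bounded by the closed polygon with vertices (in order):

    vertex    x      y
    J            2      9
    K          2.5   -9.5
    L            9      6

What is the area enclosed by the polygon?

64

J→K: (2)(-9.5) − (2.5)(9) = -41.5
K→L: (2.5)(6) − (9)(-9.5) = 100.5
L→J: (9)(9) − (2)(6) = 69
Σ = 128
Area = |Σ|/2 = 64.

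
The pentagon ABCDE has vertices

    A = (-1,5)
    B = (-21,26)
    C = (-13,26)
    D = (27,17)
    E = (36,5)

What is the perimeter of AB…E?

130

|AB| = √((-20)² + (21)²) = √841 = 29
|BC| = √((8)² + (0)²) = √64 = 8
|CD| = √((40)² + (-9)²) = √1681 = 41
|DE| = √((9)² + (-12)²) = √225 = 15
|EA| = √((-37)² + (0)²) = √1369 = 37
Perimeter = 29 + 8 + 41 + 15 + 37 = 130.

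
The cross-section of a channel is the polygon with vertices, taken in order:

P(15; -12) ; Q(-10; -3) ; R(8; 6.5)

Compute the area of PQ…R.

199.75

Apply the shoelace (surveyor's) formula: 2A = Σ (x_i·y_{i+1} − x_{i+1}·y_i), indices taken mod 3.
Σ = (-165) + (-41) + (-193.5) = -399.5
Area = |Σ|/2 = 199.75.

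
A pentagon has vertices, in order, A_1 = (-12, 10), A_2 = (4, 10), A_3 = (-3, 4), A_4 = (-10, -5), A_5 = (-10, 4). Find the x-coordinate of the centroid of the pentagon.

Apply Gauss's area formula. First the cross-terms c_i = x_i·y_{i+1} − x_{i+1}·y_i:
  -160, 46, 55, -90, -52  ⇒  2A = -201, A = -100.5.
Then Σ (x_i + x_{i+1})·c_i = 3555, so x̄ = 3555 / (6·(-100.5)) = -395/67.

-395/67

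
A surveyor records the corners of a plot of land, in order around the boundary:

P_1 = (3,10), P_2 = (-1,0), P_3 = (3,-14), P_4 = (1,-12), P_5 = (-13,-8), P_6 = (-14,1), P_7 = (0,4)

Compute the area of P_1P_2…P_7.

Σ = (10) + (14) + (-22) + (-164) + (-125) + (-56) + (-12) = -355
Area = |Σ|/2 = 177.5.

177.5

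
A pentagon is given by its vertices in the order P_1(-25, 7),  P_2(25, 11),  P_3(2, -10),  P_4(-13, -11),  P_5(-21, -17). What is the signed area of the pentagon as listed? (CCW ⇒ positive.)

Σ = (-450) + (-272) + (-152) + (-10) + (-572) = -1456
Signed area = Σ/2 = -728 (negative ⇒ clockwise traversal).

-728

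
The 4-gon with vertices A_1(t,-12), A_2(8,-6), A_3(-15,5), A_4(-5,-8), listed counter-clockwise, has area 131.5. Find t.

Write out the shoelace sum; only the two edges meeting at A_1 involve t:
2·Area = [((-5)·(-12) − t·(-8)) + (t·(-6) − 8·(-12))] + 95
       = 2·t + 251 = 263
⇒ t = 6.

6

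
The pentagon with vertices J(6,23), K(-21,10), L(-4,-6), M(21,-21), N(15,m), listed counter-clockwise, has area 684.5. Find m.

-14

Write out the shoelace sum; only the two edges meeting at N involve m:
2·Area = [(21·m − 15·(-21)) + (15·23 − 6·m)] + 919
       = 15·m + 1579 = 1369
⇒ m = -14.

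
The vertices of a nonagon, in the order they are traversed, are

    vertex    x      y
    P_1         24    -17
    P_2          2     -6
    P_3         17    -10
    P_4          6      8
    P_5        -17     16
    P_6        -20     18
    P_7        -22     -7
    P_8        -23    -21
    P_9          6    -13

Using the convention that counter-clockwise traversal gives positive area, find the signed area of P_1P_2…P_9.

943

Apply the shoelace formula: 2A = Σ (x_i·y_{i+1} − x_{i+1}·y_i), indices taken mod 9.
Σ = (-110) + (82) + (196) + (232) + (14) + (536) + (301) + (425) + (210) = 1886
Signed area = Σ/2 = 943 (positive ⇒ counter-clockwise traversal).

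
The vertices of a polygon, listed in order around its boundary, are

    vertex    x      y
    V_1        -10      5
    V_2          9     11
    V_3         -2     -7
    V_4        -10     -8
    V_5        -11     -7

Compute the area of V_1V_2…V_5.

196.5

Cross-terms: -155, -41, -54, -18, -125  ⇒  Σ = -393
Area = |Σ|/2 = 196.5.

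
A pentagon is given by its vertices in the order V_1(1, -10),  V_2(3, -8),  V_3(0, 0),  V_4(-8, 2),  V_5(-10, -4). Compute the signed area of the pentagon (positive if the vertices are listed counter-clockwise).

89

Apply the shoelace formula: 2A = Σ (x_i·y_{i+1} − x_{i+1}·y_i), indices taken mod 5.
Σ = (22) + (0) + (0) + (52) + (104) = 178
Signed area = Σ/2 = 89 (positive ⇒ counter-clockwise traversal).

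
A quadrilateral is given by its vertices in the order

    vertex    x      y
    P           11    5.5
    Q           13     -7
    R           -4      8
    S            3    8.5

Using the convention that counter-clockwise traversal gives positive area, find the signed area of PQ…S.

P→Q: (11)(-7) − (13)(5.5) = -148.5
Q→R: (13)(8) − (-4)(-7) = 76
R→S: (-4)(8.5) − (3)(8) = -58
S→P: (3)(5.5) − (11)(8.5) = -77
Σ = -207.5
Signed area = Σ/2 = -103.75 (negative ⇒ clockwise traversal).

-103.75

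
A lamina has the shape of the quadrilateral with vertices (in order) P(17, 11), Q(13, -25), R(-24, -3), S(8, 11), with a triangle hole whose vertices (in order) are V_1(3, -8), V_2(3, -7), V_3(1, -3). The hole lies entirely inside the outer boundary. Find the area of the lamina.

772

Outer boundary:
Apply the surveyor's formula: 2A = Σ (x_i·y_{i+1} − x_{i+1}·y_i), indices taken mod 4.
Cross-terms: -568, -639, -240, -99  ⇒  Σ = -1546
Area = |Σ|/2 = 773.
Hole:
Apply the shoelace formula: 2A = Σ (x_i·y_{i+1} − x_{i+1}·y_i), indices taken mod 3.
Σ = (3) + (-2) + (1) = 2
Area = |Σ|/2 = 1.
Net area = 773 − 1 = 772.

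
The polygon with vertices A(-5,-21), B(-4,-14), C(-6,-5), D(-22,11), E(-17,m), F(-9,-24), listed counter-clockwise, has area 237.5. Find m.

-5

The doubled signed area Σ (x_i y_{i+1} − x_{i+1} y_i) is linear in m.
With m=0 it equals 410; the coefficient of m is -13 (from the two edges through E).
So -13·m + 410 = 2·237.5 = 475 ⇒ m = -5.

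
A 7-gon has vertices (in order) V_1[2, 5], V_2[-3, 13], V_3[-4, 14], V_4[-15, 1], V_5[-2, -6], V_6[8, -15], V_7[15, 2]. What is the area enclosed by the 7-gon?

369.5

Σ = (41) + (10) + (206) + (92) + (78) + (241) + (71) = 739
Area = |Σ|/2 = 369.5.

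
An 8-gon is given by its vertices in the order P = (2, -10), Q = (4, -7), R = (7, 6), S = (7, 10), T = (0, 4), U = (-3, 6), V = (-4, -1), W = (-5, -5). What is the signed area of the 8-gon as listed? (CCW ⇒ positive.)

Σ = (26) + (73) + (28) + (28) + (12) + (27) + (15) + (60) = 269
Signed area = Σ/2 = 134.5 (positive ⇒ counter-clockwise traversal).

134.5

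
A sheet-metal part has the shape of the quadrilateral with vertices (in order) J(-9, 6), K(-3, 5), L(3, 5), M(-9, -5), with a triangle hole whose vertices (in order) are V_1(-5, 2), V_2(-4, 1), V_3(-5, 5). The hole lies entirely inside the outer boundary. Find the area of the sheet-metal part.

Outer boundary:
Σ = (-27) + (-30) + (30) + (-99) = -126
Area = |Σ|/2 = 63.
Hole:
Apply the surveyor's formula: 2A = Σ (x_i·y_{i+1} − x_{i+1}·y_i), indices taken mod 3.
Σ = (3) + (-15) + (15) = 3
Area = |Σ|/2 = 1.5.
Net area = 63 − 1.5 = 61.5.

61.5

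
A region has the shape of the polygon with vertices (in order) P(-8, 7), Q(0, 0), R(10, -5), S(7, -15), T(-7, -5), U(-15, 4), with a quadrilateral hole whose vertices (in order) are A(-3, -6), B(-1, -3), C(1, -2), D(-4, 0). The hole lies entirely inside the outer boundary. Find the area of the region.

Outer boundary:
Apply Gauss's area formula: 2A = Σ (x_i·y_{i+1} − x_{i+1}·y_i), indices taken mod 6.
Σ = (0) + (0) + (-115) + (-140) + (-103) + (-73) = -431
Area = |Σ|/2 = 215.5.
Hole:
Apply the surveyor's formula: 2A = Σ (x_i·y_{i+1} − x_{i+1}·y_i), indices taken mod 4.
A→B: (-3)(-3) − (-1)(-6) = 3
B→C: (-1)(-2) − (1)(-3) = 5
C→D: (1)(0) − (-4)(-2) = -8
D→A: (-4)(-6) − (-3)(0) = 24
Σ = 24
Area = |Σ|/2 = 12.
Net area = 215.5 − 12 = 203.5.

203.5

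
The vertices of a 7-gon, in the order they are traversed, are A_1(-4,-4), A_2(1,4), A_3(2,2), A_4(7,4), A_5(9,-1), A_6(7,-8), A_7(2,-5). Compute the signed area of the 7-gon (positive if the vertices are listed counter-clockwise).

Apply the surveyor's formula: 2A = Σ (x_i·y_{i+1} − x_{i+1}·y_i), indices taken mod 7.
A_1→A_2: (-4)(4) − (1)(-4) = -12
A_2→A_3: (1)(2) − (2)(4) = -6
A_3→A_4: (2)(4) − (7)(2) = -6
A_4→A_5: (7)(-1) − (9)(4) = -43
A_5→A_6: (9)(-8) − (7)(-1) = -65
A_6→A_7: (7)(-5) − (2)(-8) = -19
A_7→A_1: (2)(-4) − (-4)(-5) = -28
Σ = -179
Signed area = Σ/2 = -89.5 (negative ⇒ clockwise traversal).

-89.5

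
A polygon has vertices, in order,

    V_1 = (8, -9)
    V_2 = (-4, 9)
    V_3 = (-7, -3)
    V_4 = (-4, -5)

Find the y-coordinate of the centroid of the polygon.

Apply the surveyor's formula. First the cross-terms c_i = x_i·y_{i+1} − x_{i+1}·y_i:
  36, 75, 23, 76  ⇒  2A = 210, A = 105.
Then Σ (y_i + y_{i+1})·c_i = -798, so ȳ = -798 / (6·105) = -19/15.

-19/15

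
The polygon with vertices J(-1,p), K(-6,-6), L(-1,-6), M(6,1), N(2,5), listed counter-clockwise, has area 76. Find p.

6

The doubled signed area Σ (x_i y_{i+1} − x_{i+1} y_i) is linear in p.
With p=0 it equals 104; the coefficient of p is 8 (from the two edges through J).
So 8·p + 104 = 2·76 = 152 ⇒ p = 6.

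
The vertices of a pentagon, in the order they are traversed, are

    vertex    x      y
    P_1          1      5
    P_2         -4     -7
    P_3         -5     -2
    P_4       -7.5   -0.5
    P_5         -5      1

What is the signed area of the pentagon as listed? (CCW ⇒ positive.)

-31.25

Apply Gauss's area formula: 2A = Σ (x_i·y_{i+1} − x_{i+1}·y_i), indices taken mod 5.
P_1→P_2: (1)(-7) − (-4)(5) = 13
P_2→P_3: (-4)(-2) − (-5)(-7) = -27
P_3→P_4: (-5)(-0.5) − (-7.5)(-2) = -12.5
P_4→P_5: (-7.5)(1) − (-5)(-0.5) = -10
P_5→P_1: (-5)(5) − (1)(1) = -26
Σ = -62.5
Signed area = Σ/2 = -31.25 (negative ⇒ clockwise traversal).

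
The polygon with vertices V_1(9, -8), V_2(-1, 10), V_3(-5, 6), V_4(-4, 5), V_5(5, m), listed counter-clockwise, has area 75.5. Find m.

-7

The doubled signed area Σ (x_i y_{i+1} − x_{i+1} y_i) is linear in m.
With m=0 it equals 60; the coefficient of m is -13 (from the two edges through V_5).
So -13·m + 60 = 2·75.5 = 151 ⇒ m = -7.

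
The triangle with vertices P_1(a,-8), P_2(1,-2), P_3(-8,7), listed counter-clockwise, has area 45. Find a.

Write out the shoelace sum; only the two edges meeting at P_1 involve a:
2·Area = [((-8)·(-8) − a·7) + (a·(-2) − 1·(-8))] + -9
       = -9·a + 63 = 90
⇒ a = -3.

-3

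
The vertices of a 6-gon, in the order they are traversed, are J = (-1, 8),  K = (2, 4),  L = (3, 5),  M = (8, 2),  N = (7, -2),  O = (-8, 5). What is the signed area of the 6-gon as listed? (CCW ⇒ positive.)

-63

Apply the shoelace formula: 2A = Σ (x_i·y_{i+1} − x_{i+1}·y_i), indices taken mod 6.
Σ = (-20) + (-2) + (-34) + (-30) + (19) + (-59) = -126
Signed area = Σ/2 = -63 (negative ⇒ clockwise traversal).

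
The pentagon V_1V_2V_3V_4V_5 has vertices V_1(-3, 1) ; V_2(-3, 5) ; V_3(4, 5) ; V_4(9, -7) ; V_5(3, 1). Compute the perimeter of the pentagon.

|V_1V_2| = √((0)² + (4)²) = √16 = 4
|V_2V_3| = √((7)² + (0)²) = √49 = 7
|V_3V_4| = √((5)² + (-12)²) = √169 = 13
|V_4V_5| = √((-6)² + (8)²) = √100 = 10
|V_5V_1| = √((-6)² + (0)²) = √36 = 6
Perimeter = 4 + 7 + 13 + 10 + 6 = 40.

40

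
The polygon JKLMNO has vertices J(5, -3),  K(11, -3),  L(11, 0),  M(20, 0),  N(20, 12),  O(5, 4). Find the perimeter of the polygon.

|JK| = √((6)² + (0)²) = √36 = 6
|KL| = √((0)² + (3)²) = √9 = 3
|LM| = √((9)² + (0)²) = √81 = 9
|MN| = √((0)² + (12)²) = √144 = 12
|NO| = √((-15)² + (-8)²) = √289 = 17
|OJ| = √((0)² + (-7)²) = √49 = 7
Perimeter = 6 + 3 + 9 + 12 + 17 + 7 = 54.

54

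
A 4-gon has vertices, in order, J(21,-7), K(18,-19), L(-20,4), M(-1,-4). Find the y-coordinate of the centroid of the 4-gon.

Apply Gauss's area formula. First the cross-terms c_i = x_i·y_{i+1} − x_{i+1}·y_i:
  -273, -308, 84, 91  ⇒  2A = -406, A = -203.
Then Σ (y_i + y_{i+1})·c_i = 10717, so ȳ = 10717 / (6·(-203)) = -1531/174.

-1531/174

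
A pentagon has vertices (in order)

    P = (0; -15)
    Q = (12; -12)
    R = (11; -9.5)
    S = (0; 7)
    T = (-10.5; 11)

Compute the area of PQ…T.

Σ = (180) + (18) + (77) + (73.5) + (157.5) = 506
Area = |Σ|/2 = 253.

253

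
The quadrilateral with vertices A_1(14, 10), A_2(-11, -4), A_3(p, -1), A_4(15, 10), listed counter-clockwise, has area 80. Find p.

5

The doubled signed area Σ (x_i y_{i+1} − x_{i+1} y_i) is linear in p.
With p=0 it equals 90; the coefficient of p is 14 (from the two edges through A_3).
So 14·p + 90 = 2·80 = 160 ⇒ p = 5.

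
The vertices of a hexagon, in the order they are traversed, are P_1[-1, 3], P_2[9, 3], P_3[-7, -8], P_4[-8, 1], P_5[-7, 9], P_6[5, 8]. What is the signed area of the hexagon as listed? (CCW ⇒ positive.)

-147.5

Σ = (-30) + (-51) + (-71) + (-65) + (-101) + (23) = -295
Signed area = Σ/2 = -147.5 (negative ⇒ clockwise traversal).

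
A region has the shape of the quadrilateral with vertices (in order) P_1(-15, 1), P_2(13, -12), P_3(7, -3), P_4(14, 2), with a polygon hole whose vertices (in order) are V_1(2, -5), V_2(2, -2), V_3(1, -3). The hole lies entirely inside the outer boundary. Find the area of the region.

154.5

Outer boundary:
Cross-terms: 167, 45, 56, 44  ⇒  Σ = 312
Area = |Σ|/2 = 156.
Hole:
Cross-terms: 6, -4, 1  ⇒  Σ = 3
Area = |Σ|/2 = 1.5.
Net area = 156 − 1.5 = 154.5.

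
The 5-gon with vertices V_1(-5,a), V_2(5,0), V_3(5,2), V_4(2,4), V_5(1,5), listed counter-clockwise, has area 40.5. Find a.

-6

The doubled signed area Σ (x_i y_{i+1} − x_{i+1} y_i) is linear in a.
With a=0 it equals 57; the coefficient of a is -4 (from the two edges through V_1).
So -4·a + 57 = 2·40.5 = 81 ⇒ a = -6.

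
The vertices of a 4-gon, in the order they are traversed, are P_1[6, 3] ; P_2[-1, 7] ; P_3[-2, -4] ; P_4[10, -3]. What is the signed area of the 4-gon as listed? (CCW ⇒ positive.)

Apply the surveyor's formula: 2A = Σ (x_i·y_{i+1} − x_{i+1}·y_i), indices taken mod 4.
Cross-terms: 45, 18, 46, 48  ⇒  Σ = 157
Signed area = Σ/2 = 78.5 (positive ⇒ counter-clockwise traversal).

78.5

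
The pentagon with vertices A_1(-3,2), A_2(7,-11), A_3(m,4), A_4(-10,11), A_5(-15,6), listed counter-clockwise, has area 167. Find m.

The doubled signed area Σ (x_i y_{i+1} − x_{i+1} y_i) is linear in m.
With m=0 it equals 180; the coefficient of m is 22 (from the two edges through A_3).
So 22·m + 180 = 2·167 = 334 ⇒ m = 7.

7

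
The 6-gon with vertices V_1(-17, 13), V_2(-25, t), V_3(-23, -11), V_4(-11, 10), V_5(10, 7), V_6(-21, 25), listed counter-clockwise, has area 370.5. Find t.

Write out the shoelace sum; only the two edges meeting at V_2 involve t:
2·Area = [((-17)·t − (-25)·13) + ((-25)·(-11) − (-23)·t)] + 21
       = 6·t + 621 = 741
⇒ t = 20.

20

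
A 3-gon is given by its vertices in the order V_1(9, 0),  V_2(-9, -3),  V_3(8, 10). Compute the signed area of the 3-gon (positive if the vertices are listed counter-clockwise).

Σ = (-27) + (-66) + (-90) = -183
Signed area = Σ/2 = -91.5 (negative ⇒ clockwise traversal).

-91.5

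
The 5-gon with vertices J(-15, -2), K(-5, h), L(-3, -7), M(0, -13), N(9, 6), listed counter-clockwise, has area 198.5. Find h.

Write out the shoelace sum; only the two edges meeting at K involve h:
2·Area = [((-15)·h − (-5)·(-2)) + ((-5)·(-7) − (-3)·h)] + 228
       = -12·h + 253 = 397
⇒ h = -12.

-12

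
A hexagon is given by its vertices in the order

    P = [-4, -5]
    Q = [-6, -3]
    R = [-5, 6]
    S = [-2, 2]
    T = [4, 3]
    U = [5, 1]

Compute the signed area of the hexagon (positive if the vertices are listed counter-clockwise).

Apply the surveyor's formula: 2A = Σ (x_i·y_{i+1} − x_{i+1}·y_i), indices taken mod 6.
Σ = (-18) + (-51) + (2) + (-14) + (-11) + (-21) = -113
Signed area = Σ/2 = -56.5 (negative ⇒ clockwise traversal).

-56.5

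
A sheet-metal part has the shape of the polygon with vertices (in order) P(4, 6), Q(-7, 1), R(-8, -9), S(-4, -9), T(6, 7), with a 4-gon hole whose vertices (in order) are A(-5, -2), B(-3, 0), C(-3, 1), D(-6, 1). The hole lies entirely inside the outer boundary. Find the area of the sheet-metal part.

Outer boundary:
Apply Gauss's area formula: 2A = Σ (x_i·y_{i+1} − x_{i+1}·y_i), indices taken mod 5.
P→Q: (4)(1) − (-7)(6) = 46
Q→R: (-7)(-9) − (-8)(1) = 71
R→S: (-8)(-9) − (-4)(-9) = 36
S→T: (-4)(7) − (6)(-9) = 26
T→P: (6)(6) − (4)(7) = 8
Σ = 187
Area = |Σ|/2 = 93.5.
Hole:
Apply Gauss's area formula: 2A = Σ (x_i·y_{i+1} − x_{i+1}·y_i), indices taken mod 4.
Σ = (-6) + (-3) + (3) + (17) = 11
Area = |Σ|/2 = 5.5.
Net area = 93.5 − 5.5 = 88.

88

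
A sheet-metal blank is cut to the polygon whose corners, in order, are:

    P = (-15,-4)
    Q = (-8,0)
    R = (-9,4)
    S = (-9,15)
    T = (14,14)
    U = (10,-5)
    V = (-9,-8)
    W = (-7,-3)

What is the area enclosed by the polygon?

Σ = (-32) + (-32) + (-99) + (-336) + (-210) + (-125) + (-29) + (-17) = -880
Area = |Σ|/2 = 440.

440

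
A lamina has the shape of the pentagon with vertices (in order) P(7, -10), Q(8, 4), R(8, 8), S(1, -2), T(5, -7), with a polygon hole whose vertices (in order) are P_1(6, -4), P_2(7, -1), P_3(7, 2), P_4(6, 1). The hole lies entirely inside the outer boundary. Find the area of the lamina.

Outer boundary:
Apply Gauss's area formula: 2A = Σ (x_i·y_{i+1} − x_{i+1}·y_i), indices taken mod 5.
Cross-terms: 108, 32, -24, 3, -1  ⇒  Σ = 118
Area = |Σ|/2 = 59.
Hole:
Apply the shoelace formula: 2A = Σ (x_i·y_{i+1} − x_{i+1}·y_i), indices taken mod 4.
Σ = (22) + (21) + (-5) + (-30) = 8
Area = |Σ|/2 = 4.
Net area = 59 − 4 = 55.

55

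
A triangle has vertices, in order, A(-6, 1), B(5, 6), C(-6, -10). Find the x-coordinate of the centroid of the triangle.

-7/3

Apply the shoelace formula. First the cross-terms c_i = x_i·y_{i+1} − x_{i+1}·y_i:
  -41, -14, -66  ⇒  2A = -121, A = -60.5.
Then Σ (x_i + x_{i+1})·c_i = 847, so x̄ = 847 / (6·(-60.5)) = -7/3.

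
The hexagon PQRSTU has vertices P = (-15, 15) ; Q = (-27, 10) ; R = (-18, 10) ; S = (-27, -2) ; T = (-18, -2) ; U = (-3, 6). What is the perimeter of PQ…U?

|PQ| = √((-12)² + (-5)²) = √169 = 13
|QR| = √((9)² + (0)²) = √81 = 9
|RS| = √((-9)² + (-12)²) = √225 = 15
|ST| = √((9)² + (0)²) = √81 = 9
|TU| = √((15)² + (8)²) = √289 = 17
|UP| = √((-12)² + (9)²) = √225 = 15
Perimeter = 13 + 9 + 15 + 9 + 17 + 15 = 78.

78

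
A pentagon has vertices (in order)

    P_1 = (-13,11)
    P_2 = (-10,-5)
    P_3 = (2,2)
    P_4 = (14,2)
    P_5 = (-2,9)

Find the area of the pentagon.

183

Apply the shoelace formula: 2A = Σ (x_i·y_{i+1} − x_{i+1}·y_i), indices taken mod 5.
Σ = (175) + (-10) + (-24) + (130) + (95) = 366
Area = |Σ|/2 = 183.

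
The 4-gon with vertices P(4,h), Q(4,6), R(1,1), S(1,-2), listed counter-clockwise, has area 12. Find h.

1

The doubled signed area Σ (x_i y_{i+1} − x_{i+1} y_i) is linear in h.
With h=0 it equals 27; the coefficient of h is -3 (from the two edges through P).
So -3·h + 27 = 2·12 = 24 ⇒ h = 1.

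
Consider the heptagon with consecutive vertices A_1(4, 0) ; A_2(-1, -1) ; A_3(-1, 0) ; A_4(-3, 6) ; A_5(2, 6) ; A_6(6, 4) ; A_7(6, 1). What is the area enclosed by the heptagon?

45.5

Σ = (-4) + (-1) + (-6) + (-30) + (-28) + (-18) + (-4) = -91
Area = |Σ|/2 = 45.5.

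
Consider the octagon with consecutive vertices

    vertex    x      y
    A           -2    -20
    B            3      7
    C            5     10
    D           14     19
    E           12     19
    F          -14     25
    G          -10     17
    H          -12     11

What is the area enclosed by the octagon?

484

Cross-terms: 46, -5, -45, 38, 566, 12, 94, 262  ⇒  Σ = 968
Area = |Σ|/2 = 484.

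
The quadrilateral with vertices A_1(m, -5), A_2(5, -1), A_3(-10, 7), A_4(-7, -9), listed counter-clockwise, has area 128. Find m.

Write out the shoelace sum; only the two edges meeting at A_1 involve m:
2·Area = [((-7)·(-5) − m·(-9)) + (m·(-1) − 5·(-5))] + 164
       = 8·m + 224 = 256
⇒ m = 4.

4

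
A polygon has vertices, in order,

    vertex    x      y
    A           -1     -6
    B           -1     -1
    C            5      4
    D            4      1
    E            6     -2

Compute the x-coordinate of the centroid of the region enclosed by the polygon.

415/201

Apply the shoelace (surveyor's) formula. First the cross-terms c_i = x_i·y_{i+1} − x_{i+1}·y_i:
  -5, 1, -11, -14, -38  ⇒  2A = -67, A = -33.5.
Then Σ (x_i + x_{i+1})·c_i = -415, so x̄ = -415 / (6·(-33.5)) = 415/201.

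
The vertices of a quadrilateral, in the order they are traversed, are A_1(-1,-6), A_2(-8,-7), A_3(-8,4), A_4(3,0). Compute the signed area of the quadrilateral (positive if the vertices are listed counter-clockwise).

-79.5

Apply the shoelace formula: 2A = Σ (x_i·y_{i+1} − x_{i+1}·y_i), indices taken mod 4.
Σ = (-41) + (-88) + (-12) + (-18) = -159
Signed area = Σ/2 = -79.5 (negative ⇒ clockwise traversal).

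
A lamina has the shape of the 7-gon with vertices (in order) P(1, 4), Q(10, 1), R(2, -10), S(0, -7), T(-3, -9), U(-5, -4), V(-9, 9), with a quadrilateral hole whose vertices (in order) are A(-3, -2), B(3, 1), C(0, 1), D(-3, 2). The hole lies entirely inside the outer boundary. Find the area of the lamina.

Outer boundary:
Apply Gauss's area formula: 2A = Σ (x_i·y_{i+1} − x_{i+1}·y_i), indices taken mod 7.
Σ = (-39) + (-102) + (-14) + (-21) + (-33) + (-81) + (-45) = -335
Area = |Σ|/2 = 167.5.
Hole:
Apply the shoelace (surveyor's) formula: 2A = Σ (x_i·y_{i+1} − x_{i+1}·y_i), indices taken mod 4.
A→B: (-3)(1) − (3)(-2) = 3
B→C: (3)(1) − (0)(1) = 3
C→D: (0)(2) − (-3)(1) = 3
D→A: (-3)(-2) − (-3)(2) = 12
Σ = 21
Area = |Σ|/2 = 10.5.
Net area = 167.5 − 10.5 = 157.

157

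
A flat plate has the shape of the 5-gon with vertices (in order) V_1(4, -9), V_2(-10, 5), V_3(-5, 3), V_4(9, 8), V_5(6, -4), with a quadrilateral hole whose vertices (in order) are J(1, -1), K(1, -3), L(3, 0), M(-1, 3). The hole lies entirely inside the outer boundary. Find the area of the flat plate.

Outer boundary:
Apply the shoelace (surveyor's) formula: 2A = Σ (x_i·y_{i+1} − x_{i+1}·y_i), indices taken mod 5.
Σ = (-70) + (-5) + (-67) + (-84) + (-38) = -264
Area = |Σ|/2 = 132.
Hole:
Cross-terms: -2, 9, 9, -2  ⇒  Σ = 14
Area = |Σ|/2 = 7.
Net area = 132 − 7 = 125.

125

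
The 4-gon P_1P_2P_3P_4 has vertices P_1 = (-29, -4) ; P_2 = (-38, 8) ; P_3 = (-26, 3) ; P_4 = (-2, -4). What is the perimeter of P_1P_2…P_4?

80

|P_1P_2| = √((-9)² + (12)²) = √225 = 15
|P_2P_3| = √((12)² + (-5)²) = √169 = 13
|P_3P_4| = √((24)² + (-7)²) = √625 = 25
|P_4P_1| = √((-27)² + (0)²) = √729 = 27
Perimeter = 15 + 13 + 25 + 27 = 80.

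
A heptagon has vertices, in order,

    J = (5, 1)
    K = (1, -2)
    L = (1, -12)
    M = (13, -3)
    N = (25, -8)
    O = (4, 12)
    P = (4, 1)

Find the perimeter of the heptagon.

84

|JK| = √((-4)² + (-3)²) = √25 = 5
|KL| = √((0)² + (-10)²) = √100 = 10
|LM| = √((12)² + (9)²) = √225 = 15
|MN| = √((12)² + (-5)²) = √169 = 13
|NO| = √((-21)² + (20)²) = √841 = 29
|OP| = √((0)² + (-11)²) = √121 = 11
|PJ| = √((1)² + (0)²) = √1 = 1
Perimeter = 5 + 10 + 15 + 13 + 29 + 11 + 1 = 84.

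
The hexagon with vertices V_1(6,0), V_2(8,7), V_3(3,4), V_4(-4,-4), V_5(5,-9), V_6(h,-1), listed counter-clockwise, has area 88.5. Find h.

Write out the shoelace sum; only the two edges meeting at V_6 involve h:
2·Area = [(5·(-1) − h·(-9)) + (h·0 − 6·(-1))] + 113
       = 9·h + 114 = 177
⇒ h = 7.

7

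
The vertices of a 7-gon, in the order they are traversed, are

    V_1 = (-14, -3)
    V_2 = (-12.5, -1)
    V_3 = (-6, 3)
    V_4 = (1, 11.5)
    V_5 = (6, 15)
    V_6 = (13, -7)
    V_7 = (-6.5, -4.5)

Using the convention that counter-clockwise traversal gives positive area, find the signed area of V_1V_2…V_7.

-288.75

Apply the shoelace formula: 2A = Σ (x_i·y_{i+1} − x_{i+1}·y_i), indices taken mod 7.
Σ = (-23.5) + (-43.5) + (-72) + (-54) + (-237) + (-104) + (-43.5) = -577.5
Signed area = Σ/2 = -288.75 (negative ⇒ clockwise traversal).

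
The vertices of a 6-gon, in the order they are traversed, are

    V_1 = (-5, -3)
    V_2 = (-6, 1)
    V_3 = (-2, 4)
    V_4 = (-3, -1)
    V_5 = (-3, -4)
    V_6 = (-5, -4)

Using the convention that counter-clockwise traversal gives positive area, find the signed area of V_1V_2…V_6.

-17.5

Apply the surveyor's formula: 2A = Σ (x_i·y_{i+1} − x_{i+1}·y_i), indices taken mod 6.
Σ = (-23) + (-22) + (14) + (9) + (-8) + (-5) = -35
Signed area = Σ/2 = -17.5 (negative ⇒ clockwise traversal).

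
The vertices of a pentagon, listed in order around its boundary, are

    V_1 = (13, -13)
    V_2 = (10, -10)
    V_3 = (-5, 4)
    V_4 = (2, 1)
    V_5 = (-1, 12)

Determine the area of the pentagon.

V_1→V_2: (13)(-10) − (10)(-13) = 0
V_2→V_3: (10)(4) − (-5)(-10) = -10
V_3→V_4: (-5)(1) − (2)(4) = -13
V_4→V_5: (2)(12) − (-1)(1) = 25
V_5→V_1: (-1)(-13) − (13)(12) = -143
Σ = -141
Area = |Σ|/2 = 70.5.

70.5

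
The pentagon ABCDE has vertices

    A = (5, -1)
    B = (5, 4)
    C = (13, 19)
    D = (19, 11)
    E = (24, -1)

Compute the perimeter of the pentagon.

64

|AB| = √((0)² + (5)²) = √25 = 5
|BC| = √((8)² + (15)²) = √289 = 17
|CD| = √((6)² + (-8)²) = √100 = 10
|DE| = √((5)² + (-12)²) = √169 = 13
|EA| = √((-19)² + (0)²) = √361 = 19
Perimeter = 5 + 17 + 10 + 13 + 19 = 64.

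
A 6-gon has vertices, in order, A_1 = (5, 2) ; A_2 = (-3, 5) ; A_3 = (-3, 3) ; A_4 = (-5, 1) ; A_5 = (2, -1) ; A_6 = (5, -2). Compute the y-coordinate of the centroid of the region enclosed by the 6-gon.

310/219

Apply the shoelace (surveyor's) formula. First the cross-terms c_i = x_i·y_{i+1} − x_{i+1}·y_i:
  31, 6, 12, 3, 1, 20  ⇒  2A = 73, A = 36.5.
Then Σ (y_i + y_{i+1})·c_i = 310, so ȳ = 310 / (6·36.5) = 310/219.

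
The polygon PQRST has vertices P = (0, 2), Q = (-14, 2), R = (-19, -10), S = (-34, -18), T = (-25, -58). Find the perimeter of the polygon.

150

|PQ| = √((-14)² + (0)²) = √196 = 14
|QR| = √((-5)² + (-12)²) = √169 = 13
|RS| = √((-15)² + (-8)²) = √289 = 17
|ST| = √((9)² + (-40)²) = √1681 = 41
|TP| = √((25)² + (60)²) = √4225 = 65
Perimeter = 14 + 13 + 17 + 41 + 65 = 150.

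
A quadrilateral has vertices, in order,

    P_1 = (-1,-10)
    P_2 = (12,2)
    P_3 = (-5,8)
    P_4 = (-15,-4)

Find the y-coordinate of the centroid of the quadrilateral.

Apply Gauss's area formula. First the cross-terms c_i = x_i·y_{i+1} − x_{i+1}·y_i:
  118, 106, 140, 146  ⇒  2A = 510, A = 255.
Then Σ (y_i + y_{i+1})·c_i = -1368, so ȳ = -1368 / (6·255) = -76/85.

-76/85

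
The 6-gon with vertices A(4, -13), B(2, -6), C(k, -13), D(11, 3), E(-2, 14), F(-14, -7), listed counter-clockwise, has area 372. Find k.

Write out the shoelace sum; only the two edges meeting at C involve k:
2·Area = [(2·(-13) − k·(-6)) + (k·3 − 11·(-13))] + 582
       = 9·k + 699 = 744
⇒ k = 5.

5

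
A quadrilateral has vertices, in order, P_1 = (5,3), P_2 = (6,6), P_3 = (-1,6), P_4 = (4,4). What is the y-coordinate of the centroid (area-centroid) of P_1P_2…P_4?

Apply Gauss's area formula. First the cross-terms c_i = x_i·y_{i+1} − x_{i+1}·y_i:
  12, 42, -28, -8  ⇒  2A = 18, A = 9.
Then Σ (y_i + y_{i+1})·c_i = 276, so ȳ = 276 / (6·9) = 46/9.

46/9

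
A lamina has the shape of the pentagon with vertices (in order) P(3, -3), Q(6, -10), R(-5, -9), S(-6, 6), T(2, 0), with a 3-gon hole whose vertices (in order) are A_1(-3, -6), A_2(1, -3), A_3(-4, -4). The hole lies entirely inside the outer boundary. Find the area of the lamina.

103.5

Outer boundary:
Apply the shoelace formula: 2A = Σ (x_i·y_{i+1} − x_{i+1}·y_i), indices taken mod 5.
Σ = (-12) + (-104) + (-84) + (-12) + (-6) = -218
Area = |Σ|/2 = 109.
Hole:
Apply the shoelace (surveyor's) formula: 2A = Σ (x_i·y_{i+1} − x_{i+1}·y_i), indices taken mod 3.
Cross-terms: 15, -16, 12  ⇒  Σ = 11
Area = |Σ|/2 = 5.5.
Net area = 109 − 5.5 = 103.5.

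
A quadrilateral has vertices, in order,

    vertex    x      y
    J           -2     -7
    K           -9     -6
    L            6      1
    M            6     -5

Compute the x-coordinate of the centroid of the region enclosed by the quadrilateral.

Apply the surveyor's formula. First the cross-terms c_i = x_i·y_{i+1} − x_{i+1}·y_i:
  -51, 27, -36, -52  ⇒  2A = -112, A = -56.
Then Σ (x_i + x_{i+1})·c_i = -160, so x̄ = -160 / (6·(-56)) = 10/21.

10/21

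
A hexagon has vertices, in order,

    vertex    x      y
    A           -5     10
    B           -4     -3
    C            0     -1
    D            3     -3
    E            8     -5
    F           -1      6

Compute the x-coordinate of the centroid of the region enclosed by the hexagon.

-37/67

Apply the shoelace (surveyor's) formula. First the cross-terms c_i = x_i·y_{i+1} − x_{i+1}·y_i:
  55, 4, 3, 9, 43, 20  ⇒  2A = 134, A = 67.
Then Σ (x_i + x_{i+1})·c_i = -222, so x̄ = -222 / (6·67) = -37/67.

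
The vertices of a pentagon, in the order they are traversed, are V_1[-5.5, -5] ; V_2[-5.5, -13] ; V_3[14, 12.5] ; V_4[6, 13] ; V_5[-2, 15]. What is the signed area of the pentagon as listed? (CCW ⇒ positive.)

V_1→V_2: (-5.5)(-13) − (-5.5)(-5) = 44
V_2→V_3: (-5.5)(12.5) − (14)(-13) = 113.25
V_3→V_4: (14)(13) − (6)(12.5) = 107
V_4→V_5: (6)(15) − (-2)(13) = 116
V_5→V_1: (-2)(-5) − (-5.5)(15) = 92.5
Σ = 472.75
Signed area = Σ/2 = 236.375 (positive ⇒ counter-clockwise traversal).

236.375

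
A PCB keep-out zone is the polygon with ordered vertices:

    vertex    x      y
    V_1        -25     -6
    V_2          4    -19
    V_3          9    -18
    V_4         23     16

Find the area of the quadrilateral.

709

Apply the shoelace formula: 2A = Σ (x_i·y_{i+1} − x_{i+1}·y_i), indices taken mod 4.
Cross-terms: 499, 99, 558, 262  ⇒  Σ = 1418
Area = |Σ|/2 = 709.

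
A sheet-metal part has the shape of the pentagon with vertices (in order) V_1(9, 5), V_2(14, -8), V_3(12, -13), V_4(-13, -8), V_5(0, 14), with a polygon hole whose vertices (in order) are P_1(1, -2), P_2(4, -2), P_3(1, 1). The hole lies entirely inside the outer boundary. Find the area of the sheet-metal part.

396

Outer boundary:
Apply the surveyor's formula: 2A = Σ (x_i·y_{i+1} − x_{i+1}·y_i), indices taken mod 5.
V_1→V_2: (9)(-8) − (14)(5) = -142
V_2→V_3: (14)(-13) − (12)(-8) = -86
V_3→V_4: (12)(-8) − (-13)(-13) = -265
V_4→V_5: (-13)(14) − (0)(-8) = -182
V_5→V_1: (0)(5) − (9)(14) = -126
Σ = -801
Area = |Σ|/2 = 400.5.
Hole:
Σ = (6) + (6) + (-3) = 9
Area = |Σ|/2 = 4.5.
Net area = 400.5 − 4.5 = 396.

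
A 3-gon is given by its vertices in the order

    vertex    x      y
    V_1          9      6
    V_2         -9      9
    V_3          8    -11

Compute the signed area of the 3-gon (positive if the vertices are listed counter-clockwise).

Σ = (135) + (27) + (147) = 309
Signed area = Σ/2 = 154.5 (positive ⇒ counter-clockwise traversal).

154.5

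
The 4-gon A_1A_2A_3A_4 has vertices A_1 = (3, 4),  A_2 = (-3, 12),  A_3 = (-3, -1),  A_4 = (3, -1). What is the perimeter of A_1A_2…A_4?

34

|A_1A_2| = √((-6)² + (8)²) = √100 = 10
|A_2A_3| = √((0)² + (-13)²) = √169 = 13
|A_3A_4| = √((6)² + (0)²) = √36 = 6
|A_4A_1| = √((0)² + (5)²) = √25 = 5
Perimeter = 10 + 13 + 6 + 5 = 34.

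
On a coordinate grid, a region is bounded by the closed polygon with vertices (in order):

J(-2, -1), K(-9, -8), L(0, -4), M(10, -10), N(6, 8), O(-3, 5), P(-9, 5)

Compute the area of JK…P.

Cross-terms: 7, 36, 40, 140, 54, 30, 19  ⇒  Σ = 326
Area = |Σ|/2 = 163.

163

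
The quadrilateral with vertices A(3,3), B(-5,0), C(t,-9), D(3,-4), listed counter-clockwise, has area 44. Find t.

Write out the shoelace sum; only the two edges meeting at C involve t:
2·Area = [((-5)·(-9) − t·0) + (t·(-4) − 3·(-9))] + 36
       = -4·t + 108 = 88
⇒ t = 5.

5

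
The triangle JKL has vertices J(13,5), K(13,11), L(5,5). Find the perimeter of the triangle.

|JK| = √((0)² + (6)²) = √36 = 6
|KL| = √((-8)² + (-6)²) = √100 = 10
|LJ| = √((8)² + (0)²) = √64 = 8
Perimeter = 6 + 10 + 8 = 24.

24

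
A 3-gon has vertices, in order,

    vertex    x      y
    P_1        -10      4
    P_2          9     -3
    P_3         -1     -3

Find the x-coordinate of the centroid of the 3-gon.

Apply the shoelace formula. First the cross-terms c_i = x_i·y_{i+1} − x_{i+1}·y_i:
  -6, -30, -34  ⇒  2A = -70, A = -35.
Then Σ (x_i + x_{i+1})·c_i = 140, so x̄ = 140 / (6·(-35)) = -2/3.

-2/3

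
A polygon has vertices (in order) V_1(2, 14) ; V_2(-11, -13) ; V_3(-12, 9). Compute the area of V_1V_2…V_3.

156.5

Apply the shoelace (surveyor's) formula: 2A = Σ (x_i·y_{i+1} − x_{i+1}·y_i), indices taken mod 3.
V_1→V_2: (2)(-13) − (-11)(14) = 128
V_2→V_3: (-11)(9) − (-12)(-13) = -255
V_3→V_1: (-12)(14) − (2)(9) = -186
Σ = -313
Area = |Σ|/2 = 156.5.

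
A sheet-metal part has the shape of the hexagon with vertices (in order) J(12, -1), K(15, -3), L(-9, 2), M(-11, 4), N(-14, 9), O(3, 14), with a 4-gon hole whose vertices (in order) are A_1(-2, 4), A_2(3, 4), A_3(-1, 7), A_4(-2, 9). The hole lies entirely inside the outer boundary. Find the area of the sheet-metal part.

Outer boundary:
Apply the shoelace formula: 2A = Σ (x_i·y_{i+1} − x_{i+1}·y_i), indices taken mod 6.
Σ = (-21) + (3) + (-14) + (-43) + (-223) + (-171) = -469
Area = |Σ|/2 = 234.5.
Hole:
A_1→A_2: (-2)(4) − (3)(4) = -20
A_2→A_3: (3)(7) − (-1)(4) = 25
A_3→A_4: (-1)(9) − (-2)(7) = 5
A_4→A_1: (-2)(4) − (-2)(9) = 10
Σ = 20
Area = |Σ|/2 = 10.
Net area = 234.5 − 10 = 224.5.

224.5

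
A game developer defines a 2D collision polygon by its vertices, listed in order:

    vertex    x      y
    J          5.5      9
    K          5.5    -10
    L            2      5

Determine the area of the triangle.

33.25

Apply the shoelace (surveyor's) formula: 2A = Σ (x_i·y_{i+1} − x_{i+1}·y_i), indices taken mod 3.
Cross-terms: -104.5, 47.5, -9.5  ⇒  Σ = -66.5
Area = |Σ|/2 = 33.25.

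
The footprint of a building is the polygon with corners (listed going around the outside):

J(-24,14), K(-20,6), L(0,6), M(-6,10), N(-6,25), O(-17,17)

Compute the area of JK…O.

Apply the shoelace formula: 2A = Σ (x_i·y_{i+1} − x_{i+1}·y_i), indices taken mod 6.
Cross-terms: 136, -120, 36, -90, 323, 170  ⇒  Σ = 455
Area = |Σ|/2 = 227.5.

227.5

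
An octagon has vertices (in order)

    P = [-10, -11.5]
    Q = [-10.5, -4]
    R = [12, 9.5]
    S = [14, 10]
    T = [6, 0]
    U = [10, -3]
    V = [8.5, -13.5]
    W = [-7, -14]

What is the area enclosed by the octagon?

Apply the surveyor's formula: 2A = Σ (x_i·y_{i+1} − x_{i+1}·y_i), indices taken mod 8.
Σ = (-80.75) + (-51.75) + (-13) + (-60) + (-18) + (-109.5) + (-213.5) + (-59.5) = -606
Area = |Σ|/2 = 303.

303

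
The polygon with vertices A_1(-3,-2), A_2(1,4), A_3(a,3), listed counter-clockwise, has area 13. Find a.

Write out the shoelace sum; only the two edges meeting at A_3 involve a:
2·Area = [(1·3 − a·4) + (a·(-2) − (-3)·3)] + -10
       = -6·a + 2 = 26
⇒ a = -4.

-4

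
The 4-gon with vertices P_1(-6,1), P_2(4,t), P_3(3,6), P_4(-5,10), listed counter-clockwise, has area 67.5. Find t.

0

The doubled signed area Σ (x_i y_{i+1} − x_{i+1} y_i) is linear in t.
With t=0 it equals 135; the coefficient of t is -9 (from the two edges through P_2).
So -9·t + 135 = 2·67.5 = 135 ⇒ t = 0.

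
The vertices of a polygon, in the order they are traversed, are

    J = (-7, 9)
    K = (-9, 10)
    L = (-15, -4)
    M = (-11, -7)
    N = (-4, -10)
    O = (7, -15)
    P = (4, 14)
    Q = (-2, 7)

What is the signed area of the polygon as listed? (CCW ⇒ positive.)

Σ = (11) + (186) + (61) + (82) + (130) + (158) + (56) + (31) = 715
Signed area = Σ/2 = 357.5 (positive ⇒ counter-clockwise traversal).

357.5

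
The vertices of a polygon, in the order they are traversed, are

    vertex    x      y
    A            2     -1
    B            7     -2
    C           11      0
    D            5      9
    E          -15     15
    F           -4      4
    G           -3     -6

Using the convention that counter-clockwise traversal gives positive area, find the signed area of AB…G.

192.5

Σ = (3) + (22) + (99) + (210) + (0) + (36) + (15) = 385
Signed area = Σ/2 = 192.5 (positive ⇒ counter-clockwise traversal).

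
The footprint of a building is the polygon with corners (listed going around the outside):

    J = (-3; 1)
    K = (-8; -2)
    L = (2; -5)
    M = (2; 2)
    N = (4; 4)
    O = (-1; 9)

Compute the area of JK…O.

69

Apply Gauss's area formula: 2A = Σ (x_i·y_{i+1} − x_{i+1}·y_i), indices taken mod 6.
Cross-terms: 14, 44, 14, 0, 40, 26  ⇒  Σ = 138
Area = |Σ|/2 = 69.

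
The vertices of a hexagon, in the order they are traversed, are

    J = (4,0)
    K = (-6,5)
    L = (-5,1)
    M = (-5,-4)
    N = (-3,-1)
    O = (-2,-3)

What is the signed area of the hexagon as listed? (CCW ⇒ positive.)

38

Apply the surveyor's formula: 2A = Σ (x_i·y_{i+1} − x_{i+1}·y_i), indices taken mod 6.
Σ = (20) + (19) + (25) + (-7) + (7) + (12) = 76
Signed area = Σ/2 = 38 (positive ⇒ counter-clockwise traversal).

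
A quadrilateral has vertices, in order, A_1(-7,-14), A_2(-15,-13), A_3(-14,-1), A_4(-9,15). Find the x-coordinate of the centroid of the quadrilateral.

-1467/137

Apply the shoelace formula. First the cross-terms c_i = x_i·y_{i+1} − x_{i+1}·y_i:
  -119, -167, -219, 231  ⇒  2A = -274, A = -137.
Then Σ (x_i + x_{i+1})·c_i = 8802, so x̄ = 8802 / (6·(-137)) = -1467/137.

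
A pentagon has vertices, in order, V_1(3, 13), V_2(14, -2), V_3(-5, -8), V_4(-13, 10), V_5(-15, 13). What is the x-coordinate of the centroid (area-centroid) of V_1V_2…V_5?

Apply Gauss's area formula. First the cross-terms c_i = x_i·y_{i+1} − x_{i+1}·y_i:
  -188, -122, -154, -19, -234  ⇒  2A = -717, A = -358.5.
Then Σ (x_i + x_{i+1})·c_i = 1818, so x̄ = 1818 / (6·(-358.5)) = -202/239.

-202/239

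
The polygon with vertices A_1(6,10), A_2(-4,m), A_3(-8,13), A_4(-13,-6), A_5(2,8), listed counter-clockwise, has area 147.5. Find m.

The doubled signed area Σ (x_i y_{i+1} − x_{i+1} y_i) is linear in m.
With m=0 it equals 85; the coefficient of m is 14 (from the two edges through A_2).
So 14·m + 85 = 2·147.5 = 295 ⇒ m = 15.

15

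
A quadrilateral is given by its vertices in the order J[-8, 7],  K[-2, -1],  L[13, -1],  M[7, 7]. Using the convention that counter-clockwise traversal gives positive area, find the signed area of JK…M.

Σ = (22) + (15) + (98) + (105) = 240
Signed area = Σ/2 = 120 (positive ⇒ counter-clockwise traversal).

120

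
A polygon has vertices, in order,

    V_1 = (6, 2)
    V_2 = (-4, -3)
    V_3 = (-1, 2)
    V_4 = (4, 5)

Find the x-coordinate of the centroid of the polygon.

Apply the shoelace formula. First the cross-terms c_i = x_i·y_{i+1} − x_{i+1}·y_i:
  -10, -11, -13, -22  ⇒  2A = -56, A = -28.
Then Σ (x_i + x_{i+1})·c_i = -224, so x̄ = -224 / (6·(-28)) = 4/3.

4/3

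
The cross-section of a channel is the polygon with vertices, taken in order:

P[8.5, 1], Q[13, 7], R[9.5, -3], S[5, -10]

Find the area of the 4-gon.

P→Q: (8.5)(7) − (13)(1) = 46.5
Q→R: (13)(-3) − (9.5)(7) = -105.5
R→S: (9.5)(-10) − (5)(-3) = -80
S→P: (5)(1) − (8.5)(-10) = 90
Σ = -49
Area = |Σ|/2 = 24.5.

24.5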